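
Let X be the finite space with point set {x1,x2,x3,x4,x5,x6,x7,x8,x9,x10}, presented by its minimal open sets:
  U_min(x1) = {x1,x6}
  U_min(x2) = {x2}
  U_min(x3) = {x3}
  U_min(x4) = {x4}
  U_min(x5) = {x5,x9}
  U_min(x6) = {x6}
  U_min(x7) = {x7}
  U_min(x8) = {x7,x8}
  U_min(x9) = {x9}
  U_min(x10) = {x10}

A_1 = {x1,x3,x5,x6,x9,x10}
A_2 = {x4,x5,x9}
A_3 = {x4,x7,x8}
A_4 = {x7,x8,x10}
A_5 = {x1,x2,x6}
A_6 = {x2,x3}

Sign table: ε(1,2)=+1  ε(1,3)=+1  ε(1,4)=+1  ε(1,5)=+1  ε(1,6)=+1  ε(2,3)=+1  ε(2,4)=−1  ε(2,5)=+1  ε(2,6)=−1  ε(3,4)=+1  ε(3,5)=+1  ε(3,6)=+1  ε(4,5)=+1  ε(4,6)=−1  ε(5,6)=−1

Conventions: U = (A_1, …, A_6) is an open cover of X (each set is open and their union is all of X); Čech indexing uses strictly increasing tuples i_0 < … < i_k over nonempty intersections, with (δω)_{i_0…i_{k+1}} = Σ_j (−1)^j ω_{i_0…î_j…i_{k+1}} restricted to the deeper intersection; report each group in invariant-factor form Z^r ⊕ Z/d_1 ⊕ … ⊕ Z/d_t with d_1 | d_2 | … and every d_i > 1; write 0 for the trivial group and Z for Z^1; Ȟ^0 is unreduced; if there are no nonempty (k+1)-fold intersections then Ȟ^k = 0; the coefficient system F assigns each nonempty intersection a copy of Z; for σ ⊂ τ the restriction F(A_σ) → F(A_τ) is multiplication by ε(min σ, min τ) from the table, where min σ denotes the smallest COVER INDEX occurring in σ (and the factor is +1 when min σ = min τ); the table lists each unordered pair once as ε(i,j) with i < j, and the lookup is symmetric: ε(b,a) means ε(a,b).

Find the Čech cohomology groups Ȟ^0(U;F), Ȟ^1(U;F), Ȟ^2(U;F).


intersection data:
  A12={x5,x9} A14={x10} A15={x1,x6} A16={x3} A23={x4} A34={x7,x8} A56={x2}
C dims 6,7; δ0: rk 6, SNF 1^5·2
Ȟ^0 = (6 − 6) − 0 = 0, so Ȟ^0 ≅ 0
Ȟ^1 = (7 − 0) − 6 = 1 plus torsion [2], so Ȟ^1 ≅ Z ⊕ Z/2
Ȟ^2 = (0 − 0) − 0 = 0, so Ȟ^2 ≅ 0

Ȟ^0 = 0, Ȟ^1 = Z ⊕ Z/2 and Ȟ^2 = 0


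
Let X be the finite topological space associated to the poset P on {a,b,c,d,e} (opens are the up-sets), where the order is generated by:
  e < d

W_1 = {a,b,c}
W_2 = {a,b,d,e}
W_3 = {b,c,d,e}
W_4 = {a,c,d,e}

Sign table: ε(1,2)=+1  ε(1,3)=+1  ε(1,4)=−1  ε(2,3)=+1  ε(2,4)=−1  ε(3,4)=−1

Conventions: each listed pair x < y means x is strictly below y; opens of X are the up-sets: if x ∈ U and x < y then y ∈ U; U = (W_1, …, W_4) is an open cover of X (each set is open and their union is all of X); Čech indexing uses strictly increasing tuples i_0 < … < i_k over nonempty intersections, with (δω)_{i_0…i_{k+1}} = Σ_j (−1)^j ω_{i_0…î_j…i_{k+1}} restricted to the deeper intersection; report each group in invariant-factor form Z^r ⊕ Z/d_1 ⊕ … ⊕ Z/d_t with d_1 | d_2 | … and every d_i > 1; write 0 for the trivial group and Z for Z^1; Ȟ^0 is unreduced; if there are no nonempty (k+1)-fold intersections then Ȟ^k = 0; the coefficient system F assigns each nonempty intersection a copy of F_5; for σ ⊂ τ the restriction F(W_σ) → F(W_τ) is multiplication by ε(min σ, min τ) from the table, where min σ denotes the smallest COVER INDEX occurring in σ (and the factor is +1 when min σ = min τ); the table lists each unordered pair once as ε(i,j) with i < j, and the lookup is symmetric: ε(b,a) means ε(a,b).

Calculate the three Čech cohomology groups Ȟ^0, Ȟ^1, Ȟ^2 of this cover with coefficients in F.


Ȟ^0 ≅ Z/5,  Ȟ^1 ≅ 0,  Ȟ^2 ≅ Z/5

intersection data:
  W12={a,b} W13={b,c} W14={a,c} W23={b,d,e} W24={a,d,e} W34={c,d,e}
  W123={b} W124={a} W134={c} W234={d,e}
C dims 4,6,4; δ0: rk_F5 3; δ1: rk_F5 3
Ȟ^0 = (4 − 3) − 0 = 1, so Ȟ^0 ≅ Z/5
Ȟ^1 = (6 − 3) − 3 = 0, so Ȟ^1 ≅ 0
Ȟ^2 = (4 − 0) − 3 = 1, so Ȟ^2 ≅ Z/5


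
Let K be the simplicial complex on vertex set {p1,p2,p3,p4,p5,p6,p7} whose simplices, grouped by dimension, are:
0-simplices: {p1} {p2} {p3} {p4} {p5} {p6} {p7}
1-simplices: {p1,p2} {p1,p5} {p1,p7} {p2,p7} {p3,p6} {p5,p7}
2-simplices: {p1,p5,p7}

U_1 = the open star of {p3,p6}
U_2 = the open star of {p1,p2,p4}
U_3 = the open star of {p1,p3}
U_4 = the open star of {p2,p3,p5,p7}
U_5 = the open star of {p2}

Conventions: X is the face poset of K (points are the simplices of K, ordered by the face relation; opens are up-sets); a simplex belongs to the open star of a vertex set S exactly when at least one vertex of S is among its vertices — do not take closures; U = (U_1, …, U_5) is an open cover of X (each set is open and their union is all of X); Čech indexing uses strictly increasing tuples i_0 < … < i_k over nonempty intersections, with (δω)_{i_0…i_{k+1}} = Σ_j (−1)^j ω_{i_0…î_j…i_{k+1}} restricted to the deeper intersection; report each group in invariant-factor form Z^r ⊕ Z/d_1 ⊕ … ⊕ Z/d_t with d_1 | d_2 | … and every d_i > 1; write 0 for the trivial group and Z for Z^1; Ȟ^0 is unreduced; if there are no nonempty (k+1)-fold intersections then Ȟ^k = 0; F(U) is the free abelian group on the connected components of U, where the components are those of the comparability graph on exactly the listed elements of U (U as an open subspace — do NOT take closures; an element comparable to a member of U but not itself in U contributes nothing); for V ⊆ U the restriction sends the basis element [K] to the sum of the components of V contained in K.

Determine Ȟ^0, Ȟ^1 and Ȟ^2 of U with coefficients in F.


Ȟ^0(U;F) ≅ Z^3, Ȟ^1(U;F) ≅ Z and Ȟ^2(U;F) ≅ 0

intersection data:
  U1={{p3},{p6},{p3,p6}} U2={{p1},{p2},{p4},{p1,p2},{p1,p5},{p1,p7},{p2,p7},{p1,p5,p7}} U3={{p1},{p3},{p1,p2},{p1,p5},{p1,p7},{p3,p6},{p1,p5,p7}} U4={{p2},{p3},{p5},{p7},{p1,p2},{p1,p5},{p1,p7},{p2,p7},{p3,p6},{p5,p7},{p1,p5,p7}} U5={{p2},{p1,p2},{p2,p7}}
  U13={{p3},{p3,p6}} U14={{p3},{p3,p6}} U23={{p1},{p1,p2},{p1,p5},{p1,p7},{p1,p5,p7}} U24={{p2},{p1,p2},{p1,p5},{p1,p7},{p2,p7},{p1,p5,p7}} U25={{p2},{p1,p2},{p2,p7}} U34={{p3},{p1,p2},{p1,p5},{p1,p7},{p3,p6},{p1,p5,p7}} U35={{p1,p2}} U45={{p2},{p1,p2},{p2,p7}}
  U134={{p3},{p3,p6}} U234={{p1,p2},{p1,p5},{p1,p7},{p1,p5,p7}} U235={{p1,p2}} U245={{p2},{p1,p2},{p2,p7}} U345={{p1,p2}}
  U2345={{p1,p2}}
components per intersection:
  U1: {{p3},{p6},{p3,p6}}
  U2: {{p1},{p2},{p1,p2},{p1,p5},{p1,p7},{p2,p7},{p1,p5,p7}} {{p4}}
  U3: {{p1},{p1,p2},{p1,p5},{p1,p7},{p1,p5,p7}} {{p3},{p3,p6}}
  U4: {{p2},{p5},{p7},{p1,p2},{p1,p5},{p1,p7},{p2,p7},{p5,p7},{p1,p5,p7}} {{p3},{p3,p6}}
  U5: {{p2},{p1,p2},{p2,p7}}
  U13: {{p3},{p3,p6}}
  U14: {{p3},{p3,p6}}
  U23: {{p1},{p1,p2},{p1,p5},{p1,p7},{p1,p5,p7}}
  U24: {{p2},{p1,p2},{p2,p7}} {{p1,p5},{p1,p7},{p1,p5,p7}}
  U25: {{p2},{p1,p2},{p2,p7}}
  U34: {{p3},{p3,p6}} {{p1,p2}} {{p1,p5},{p1,p7},{p1,p5,p7}}
  U35: {{p1,p2}}
  U45: {{p2},{p1,p2},{p2,p7}}
  U134: {{p3},{p3,p6}}
  U234: {{p1,p2}} {{p1,p5},{p1,p7},{p1,p5,p7}}
  U235: {{p1,p2}}
  U245: {{p2},{p1,p2},{p2,p7}}
  U345: {{p1,p2}}
  U2345: {{p1,p2}}
C dims 8,11,6,1; δ0: rk 5, SNF 1^5; δ1: rk 5, SNF 1^5; δ2: rk 1, SNF 1^1
Ȟ^0 = (8 − 5) − 0 = 3, so Ȟ^0 ≅ Z^3
Ȟ^1 = (11 − 5) − 5 = 1, so Ȟ^1 ≅ Z
Ȟ^2 = (6 − 1) − 5 = 0, so Ȟ^2 ≅ 0


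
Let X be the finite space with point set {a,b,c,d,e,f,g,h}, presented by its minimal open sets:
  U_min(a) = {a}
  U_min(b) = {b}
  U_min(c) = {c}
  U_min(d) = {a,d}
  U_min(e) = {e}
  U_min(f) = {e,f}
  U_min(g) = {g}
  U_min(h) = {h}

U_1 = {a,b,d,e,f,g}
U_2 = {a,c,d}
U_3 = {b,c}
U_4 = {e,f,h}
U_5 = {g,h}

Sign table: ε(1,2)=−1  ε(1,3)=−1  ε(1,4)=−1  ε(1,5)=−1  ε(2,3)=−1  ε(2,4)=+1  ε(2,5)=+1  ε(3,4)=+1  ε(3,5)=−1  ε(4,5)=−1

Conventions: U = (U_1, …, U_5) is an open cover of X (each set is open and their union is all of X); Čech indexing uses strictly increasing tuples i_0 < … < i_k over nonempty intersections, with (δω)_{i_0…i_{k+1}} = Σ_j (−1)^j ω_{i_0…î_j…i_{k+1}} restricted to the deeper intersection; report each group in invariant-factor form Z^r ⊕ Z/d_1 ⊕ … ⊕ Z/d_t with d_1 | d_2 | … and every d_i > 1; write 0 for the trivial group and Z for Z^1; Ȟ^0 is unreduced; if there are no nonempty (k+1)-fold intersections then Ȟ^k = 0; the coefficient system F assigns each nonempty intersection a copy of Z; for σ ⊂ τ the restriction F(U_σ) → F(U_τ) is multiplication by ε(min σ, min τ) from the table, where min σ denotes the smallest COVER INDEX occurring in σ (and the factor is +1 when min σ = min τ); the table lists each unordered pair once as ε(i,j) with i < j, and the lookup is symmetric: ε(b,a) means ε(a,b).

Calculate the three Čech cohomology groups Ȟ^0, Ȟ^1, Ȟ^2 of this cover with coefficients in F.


nonempty overlaps:
  U12={a,d} U13={b} U14={e,f} U15={g} U23={c} U45={h}
C dims 5,6; δ0: rk 5, SNF 1^4·2
degree 0: 5−5−0 = 0 → Ȟ^0 ≅ 0
degree 1: 6−0−5 = 1 plus torsion [2] → Ȟ^1 ≅ Z ⊕ Z/2
degree 2: 0−0−0 = 0 → Ȟ^2 ≅ 0

Ȟ^0 ≅ 0, Ȟ^1 ≅ Z ⊕ Z/2 and Ȟ^2 ≅ 0


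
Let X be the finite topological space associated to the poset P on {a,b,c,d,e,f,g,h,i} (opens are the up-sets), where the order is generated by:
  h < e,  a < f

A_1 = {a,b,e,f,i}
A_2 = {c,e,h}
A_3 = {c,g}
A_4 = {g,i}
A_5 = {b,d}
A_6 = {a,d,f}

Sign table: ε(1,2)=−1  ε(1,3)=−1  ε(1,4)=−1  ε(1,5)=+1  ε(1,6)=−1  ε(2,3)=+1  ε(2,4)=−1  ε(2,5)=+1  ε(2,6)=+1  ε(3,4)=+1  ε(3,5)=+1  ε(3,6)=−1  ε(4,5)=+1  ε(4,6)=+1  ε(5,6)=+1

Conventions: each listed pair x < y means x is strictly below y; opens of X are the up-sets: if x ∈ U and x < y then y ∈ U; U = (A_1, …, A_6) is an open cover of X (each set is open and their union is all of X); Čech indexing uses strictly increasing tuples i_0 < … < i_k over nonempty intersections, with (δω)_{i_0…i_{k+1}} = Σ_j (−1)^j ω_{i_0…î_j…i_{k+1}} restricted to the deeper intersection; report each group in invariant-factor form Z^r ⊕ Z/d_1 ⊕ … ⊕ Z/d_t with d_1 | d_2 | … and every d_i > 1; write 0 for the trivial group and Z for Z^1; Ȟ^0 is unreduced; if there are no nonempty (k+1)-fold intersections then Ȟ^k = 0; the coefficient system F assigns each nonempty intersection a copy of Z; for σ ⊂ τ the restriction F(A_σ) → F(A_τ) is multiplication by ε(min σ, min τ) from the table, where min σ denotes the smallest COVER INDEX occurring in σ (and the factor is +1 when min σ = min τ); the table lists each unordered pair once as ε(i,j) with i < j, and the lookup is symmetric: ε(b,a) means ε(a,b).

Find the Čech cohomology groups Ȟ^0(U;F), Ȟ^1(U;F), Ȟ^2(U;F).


nonempty overlaps:
  A12={e} A14={i} A15={b} A16={a,f} A23={c} A34={g} A56={d}
C dims 6,7; δ0: rk 6, SNF 1^5·2
degree 0: 6−6−0 = 0 → Ȟ^0 ≅ 0
degree 1: 7−0−6 = 1 plus torsion [2] → Ȟ^1 ≅ Z ⊕ Z/2
degree 2: 0−0−0 = 0 → Ȟ^2 ≅ 0

Ȟ^0 ≅ 0,  Ȟ^1 ≅ Z ⊕ Z/2,  Ȟ^2 ≅ 0


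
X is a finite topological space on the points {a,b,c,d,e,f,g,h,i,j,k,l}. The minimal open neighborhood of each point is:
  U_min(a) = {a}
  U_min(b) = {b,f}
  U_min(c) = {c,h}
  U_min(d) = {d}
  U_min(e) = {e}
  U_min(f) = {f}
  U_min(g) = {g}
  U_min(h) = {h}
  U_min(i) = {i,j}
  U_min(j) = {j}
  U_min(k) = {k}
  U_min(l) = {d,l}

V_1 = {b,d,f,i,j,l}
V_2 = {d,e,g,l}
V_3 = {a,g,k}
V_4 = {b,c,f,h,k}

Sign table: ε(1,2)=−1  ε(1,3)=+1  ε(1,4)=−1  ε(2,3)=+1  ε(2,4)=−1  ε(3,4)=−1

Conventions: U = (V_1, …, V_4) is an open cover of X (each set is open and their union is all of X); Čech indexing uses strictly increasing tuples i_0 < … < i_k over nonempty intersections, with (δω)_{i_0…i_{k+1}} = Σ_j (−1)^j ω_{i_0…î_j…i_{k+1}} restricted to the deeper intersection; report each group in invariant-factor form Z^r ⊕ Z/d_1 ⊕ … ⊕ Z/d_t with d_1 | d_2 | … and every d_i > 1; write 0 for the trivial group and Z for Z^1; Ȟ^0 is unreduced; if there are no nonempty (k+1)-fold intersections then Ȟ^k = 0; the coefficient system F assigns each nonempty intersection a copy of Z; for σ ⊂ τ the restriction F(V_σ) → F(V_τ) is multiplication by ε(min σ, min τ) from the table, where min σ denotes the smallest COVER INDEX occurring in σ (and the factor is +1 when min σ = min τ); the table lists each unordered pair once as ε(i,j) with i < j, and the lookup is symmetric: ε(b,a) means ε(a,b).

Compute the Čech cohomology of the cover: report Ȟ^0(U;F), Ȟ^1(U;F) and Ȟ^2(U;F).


nerve simplices:
  V12={d,l} V14={b,f} V23={g} V34={k}
C dims 4,4; δ0: rk 4, SNF 1^3·2
degree 0: 4−4−0 = 0 → Ȟ^0 ≅ 0
degree 1: 4−0−4 = 0 plus torsion [2] → Ȟ^1 ≅ Z/2
degree 2: 0−0−0 = 0 → Ȟ^2 ≅ 0

Ȟ^0(U;F) ≅ 0,  Ȟ^1(U;F) ≅ Z/2,  Ȟ^2(U;F) ≅ 0


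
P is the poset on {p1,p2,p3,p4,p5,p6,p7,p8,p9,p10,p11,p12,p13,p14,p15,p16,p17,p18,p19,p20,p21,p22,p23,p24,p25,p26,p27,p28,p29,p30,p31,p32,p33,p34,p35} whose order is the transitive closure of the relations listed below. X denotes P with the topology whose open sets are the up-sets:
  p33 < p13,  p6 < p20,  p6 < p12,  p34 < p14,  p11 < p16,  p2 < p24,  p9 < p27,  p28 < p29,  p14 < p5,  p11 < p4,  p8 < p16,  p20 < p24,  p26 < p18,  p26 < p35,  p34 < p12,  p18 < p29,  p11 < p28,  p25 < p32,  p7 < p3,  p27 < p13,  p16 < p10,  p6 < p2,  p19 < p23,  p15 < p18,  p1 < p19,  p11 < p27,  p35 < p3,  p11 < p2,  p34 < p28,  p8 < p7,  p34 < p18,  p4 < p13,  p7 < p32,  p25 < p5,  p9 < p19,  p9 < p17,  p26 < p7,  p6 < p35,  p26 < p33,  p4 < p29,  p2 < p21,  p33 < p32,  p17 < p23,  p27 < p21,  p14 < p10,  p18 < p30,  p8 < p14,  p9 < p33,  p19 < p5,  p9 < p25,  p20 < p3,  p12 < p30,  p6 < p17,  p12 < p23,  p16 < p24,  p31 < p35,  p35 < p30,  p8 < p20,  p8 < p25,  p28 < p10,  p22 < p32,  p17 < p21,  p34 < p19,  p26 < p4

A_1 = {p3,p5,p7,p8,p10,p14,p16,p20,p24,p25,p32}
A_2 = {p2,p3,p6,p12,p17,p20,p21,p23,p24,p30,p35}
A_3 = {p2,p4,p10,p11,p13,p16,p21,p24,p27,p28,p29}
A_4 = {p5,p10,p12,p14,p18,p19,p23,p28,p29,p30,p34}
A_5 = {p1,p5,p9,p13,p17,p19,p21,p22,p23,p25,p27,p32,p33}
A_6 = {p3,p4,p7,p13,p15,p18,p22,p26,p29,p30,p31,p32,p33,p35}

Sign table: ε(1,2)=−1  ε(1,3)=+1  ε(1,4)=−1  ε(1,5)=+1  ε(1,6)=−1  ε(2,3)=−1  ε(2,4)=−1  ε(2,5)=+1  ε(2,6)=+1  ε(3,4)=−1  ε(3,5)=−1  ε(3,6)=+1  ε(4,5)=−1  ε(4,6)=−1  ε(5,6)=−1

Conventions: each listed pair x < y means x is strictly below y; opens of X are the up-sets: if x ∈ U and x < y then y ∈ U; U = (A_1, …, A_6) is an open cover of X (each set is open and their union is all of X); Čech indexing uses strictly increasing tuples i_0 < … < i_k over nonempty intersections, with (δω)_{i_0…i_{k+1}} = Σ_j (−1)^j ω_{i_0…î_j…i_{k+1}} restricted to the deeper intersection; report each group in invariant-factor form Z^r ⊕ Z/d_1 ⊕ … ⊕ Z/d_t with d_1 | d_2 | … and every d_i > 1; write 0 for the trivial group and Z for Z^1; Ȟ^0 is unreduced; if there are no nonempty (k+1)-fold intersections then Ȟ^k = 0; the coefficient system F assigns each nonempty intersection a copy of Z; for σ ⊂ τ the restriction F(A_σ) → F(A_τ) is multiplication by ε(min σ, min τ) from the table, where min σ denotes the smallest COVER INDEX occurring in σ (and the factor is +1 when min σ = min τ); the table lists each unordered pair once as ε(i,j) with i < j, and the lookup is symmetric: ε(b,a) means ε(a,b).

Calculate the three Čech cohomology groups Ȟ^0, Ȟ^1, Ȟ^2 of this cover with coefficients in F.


Ȟ^0 ≅ 0, Ȟ^1 ≅ Z/2, Ȟ^2 ≅ Z

nerve of the cover:
  A12={p3,p20,p24} A13={p10,p16,p24} A14={p5,p10,p14} A15={p5,p25,p32} A16={p3,p7,p32} A23={p2,p21,p24} A24={p12,p23,p30} A25={p17,p21,p23} A26={p3,p30,p35} A34={p10,p28,p29} A35={p13,p21,p27} A36={p4,p13,p29} A45={p5,p19,p23} A46={p18,p29,p30} A56={p13,p22,p32,p33}
  A123={p24} A126={p3} A134={p10} A145={p5} A156={p32} A235={p21} A245={p23} A246={p30} A346={p29} A356={p13}
C dims 6,15,10; δ0: rk 6, SNF 1^5·2; δ1: rk 9, SNF 1^9
Ȟ^0 = (6 − 6) − 0 = 0, so Ȟ^0 ≅ 0
Ȟ^1 = (15 − 9) − 6 = 0 plus torsion [2], so Ȟ^1 ≅ Z/2
Ȟ^2 = (10 − 0) − 9 = 1, so Ȟ^2 ≅ Z


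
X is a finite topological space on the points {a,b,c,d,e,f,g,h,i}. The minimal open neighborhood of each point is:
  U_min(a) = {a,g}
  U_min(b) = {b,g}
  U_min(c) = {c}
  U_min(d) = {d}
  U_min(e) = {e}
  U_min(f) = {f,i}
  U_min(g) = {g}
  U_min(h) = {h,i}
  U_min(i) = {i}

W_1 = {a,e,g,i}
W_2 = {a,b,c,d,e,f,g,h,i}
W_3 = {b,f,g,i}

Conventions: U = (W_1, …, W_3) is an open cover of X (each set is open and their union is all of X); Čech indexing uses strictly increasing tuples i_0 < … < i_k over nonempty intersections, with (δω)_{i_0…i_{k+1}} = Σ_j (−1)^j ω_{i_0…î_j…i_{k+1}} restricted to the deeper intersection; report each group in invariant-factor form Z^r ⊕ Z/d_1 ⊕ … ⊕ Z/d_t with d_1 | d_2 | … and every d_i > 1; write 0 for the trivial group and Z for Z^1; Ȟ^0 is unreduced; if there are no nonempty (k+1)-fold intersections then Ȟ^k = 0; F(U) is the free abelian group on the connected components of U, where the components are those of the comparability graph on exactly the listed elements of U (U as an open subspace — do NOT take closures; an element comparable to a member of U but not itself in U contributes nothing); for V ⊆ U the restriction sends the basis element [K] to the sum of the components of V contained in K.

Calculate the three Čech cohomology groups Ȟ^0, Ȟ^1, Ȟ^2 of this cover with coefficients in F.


Ȟ^0 = Z^5; Ȟ^1 = 0; Ȟ^2 = 0

cover nerve:
  W12={a,e,g,i} W13={g,i} W23={b,f,g,i}
  W123={g,i}
components per intersection:
  W1: {a,g} {e} {i}
  W2: {a,b,g} {c} {d} {e} {f,h,i}
  W3: {b,g} {f,i}
  W12: {a,g} {e} {i}
  W13: {g} {i}
  W23: {b,g} {f,i}
  W123: {g} {i}
C dims 10,7,2; δ0: rk 5, SNF 1^5; δ1: rk 2, SNF 1^2
Ȟ^0: (10−5)−0=5 ⇒ Z^5
Ȟ^1: (7−2)−5=0 ⇒ 0
Ȟ^2: (2−0)−2=0 ⇒ 0


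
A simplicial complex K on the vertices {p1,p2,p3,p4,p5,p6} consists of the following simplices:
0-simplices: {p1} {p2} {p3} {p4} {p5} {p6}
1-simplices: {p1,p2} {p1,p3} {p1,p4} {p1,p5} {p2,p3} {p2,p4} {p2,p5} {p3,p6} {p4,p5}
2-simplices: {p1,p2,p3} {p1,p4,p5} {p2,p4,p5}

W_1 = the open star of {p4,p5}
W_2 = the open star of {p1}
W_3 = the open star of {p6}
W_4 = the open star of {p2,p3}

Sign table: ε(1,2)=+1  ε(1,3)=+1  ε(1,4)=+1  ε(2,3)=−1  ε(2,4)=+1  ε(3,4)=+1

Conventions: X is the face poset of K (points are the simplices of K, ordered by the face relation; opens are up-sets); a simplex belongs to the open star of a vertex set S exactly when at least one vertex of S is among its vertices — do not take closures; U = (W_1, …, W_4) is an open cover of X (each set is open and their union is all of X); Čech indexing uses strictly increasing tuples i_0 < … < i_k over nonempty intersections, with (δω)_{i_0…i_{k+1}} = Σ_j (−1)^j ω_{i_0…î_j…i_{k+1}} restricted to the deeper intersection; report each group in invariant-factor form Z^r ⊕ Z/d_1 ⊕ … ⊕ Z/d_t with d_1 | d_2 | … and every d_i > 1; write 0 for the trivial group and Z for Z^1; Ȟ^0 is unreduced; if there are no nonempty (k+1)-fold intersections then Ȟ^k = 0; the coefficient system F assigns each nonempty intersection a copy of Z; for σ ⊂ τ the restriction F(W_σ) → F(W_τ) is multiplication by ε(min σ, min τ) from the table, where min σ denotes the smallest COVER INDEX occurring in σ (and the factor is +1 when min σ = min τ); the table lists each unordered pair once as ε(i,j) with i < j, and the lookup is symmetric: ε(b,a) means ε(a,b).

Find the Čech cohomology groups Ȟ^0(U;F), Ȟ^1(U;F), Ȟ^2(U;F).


cover nerve:
  W1={{p4},{p5},{p1,p4},{p1,p5},{p2,p4},{p2,p5},{p4,p5},{p1,p4,p5},{p2,p4,p5}} W2={{p1},{p1,p2},{p1,p3},{p1,p4},{p1,p5},{p1,p2,p3},{p1,p4,p5}} W3={{p6},{p3,p6}} W4={{p2},{p3},{p1,p2},{p1,p3},{p2,p3},{p2,p4},{p2,p5},{p3,p6},{p1,p2,p3},{p2,p4,p5}}
  W12={{p1,p4},{p1,p5},{p1,p4,p5}} W14={{p2,p4},{p2,p5},{p2,p4,p5}} W24={{p1,p2},{p1,p3},{p1,p2,p3}} W34={{p3,p6}}
C dims 4,4; δ0: rk 3, SNF 1^3
Ȟ^0: (4−3)−0=1 ⇒ Z
Ȟ^1: (4−0)−3=1 ⇒ Z
Ȟ^2: (0−0)−0=0 ⇒ 0

Ȟ^0 = Z; Ȟ^1 = Z; Ȟ^2 = 0


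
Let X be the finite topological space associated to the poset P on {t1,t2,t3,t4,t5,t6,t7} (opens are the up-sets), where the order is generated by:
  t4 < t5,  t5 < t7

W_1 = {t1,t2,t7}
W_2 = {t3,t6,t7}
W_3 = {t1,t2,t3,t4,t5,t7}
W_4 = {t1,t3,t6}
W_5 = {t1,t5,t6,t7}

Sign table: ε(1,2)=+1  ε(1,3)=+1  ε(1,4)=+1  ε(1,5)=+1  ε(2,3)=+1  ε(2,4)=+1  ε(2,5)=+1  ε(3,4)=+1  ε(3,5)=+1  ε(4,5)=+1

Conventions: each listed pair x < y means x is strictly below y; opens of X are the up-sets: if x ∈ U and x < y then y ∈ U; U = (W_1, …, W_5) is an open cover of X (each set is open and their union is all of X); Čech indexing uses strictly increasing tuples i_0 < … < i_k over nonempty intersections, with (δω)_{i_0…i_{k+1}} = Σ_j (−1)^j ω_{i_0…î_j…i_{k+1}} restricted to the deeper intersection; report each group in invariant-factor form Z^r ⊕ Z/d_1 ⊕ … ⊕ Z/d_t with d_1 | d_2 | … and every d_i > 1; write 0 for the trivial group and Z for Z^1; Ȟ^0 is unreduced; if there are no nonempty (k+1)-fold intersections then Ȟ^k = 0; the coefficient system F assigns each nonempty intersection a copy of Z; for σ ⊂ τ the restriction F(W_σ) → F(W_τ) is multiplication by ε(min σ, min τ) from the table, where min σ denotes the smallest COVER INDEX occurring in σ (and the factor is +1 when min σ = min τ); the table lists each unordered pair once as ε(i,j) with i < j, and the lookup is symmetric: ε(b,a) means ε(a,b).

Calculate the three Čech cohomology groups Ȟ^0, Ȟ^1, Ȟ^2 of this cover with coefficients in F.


Ȟ^0 = Z, Ȟ^1 = 0 and Ȟ^2 = Z

cover nerve:
  W12={t7} W13={t1,t2,t7} W14={t1} W15={t1,t7} W23={t3,t7} W24={t3,t6} W25={t6,t7} W34={t1,t3} W35={t1,t5,t7} W45={t1,t6}
  W123={t7} W125={t7} W134={t1} W135={t1,t7} W145={t1} W234={t3} W235={t7} W245={t6} W345={t1}
  W1235={t7} W1345={t1}
C dims 5,10,9,2; δ0: rk 4, SNF 1^4; δ1: rk 6, SNF 1^6; δ2: rk 2, SNF 1^2
Ȟ^0: (5−4)−0=1 ⇒ Z
Ȟ^1: (10−6)−4=0 ⇒ 0
Ȟ^2: (9−2)−6=1 ⇒ Z


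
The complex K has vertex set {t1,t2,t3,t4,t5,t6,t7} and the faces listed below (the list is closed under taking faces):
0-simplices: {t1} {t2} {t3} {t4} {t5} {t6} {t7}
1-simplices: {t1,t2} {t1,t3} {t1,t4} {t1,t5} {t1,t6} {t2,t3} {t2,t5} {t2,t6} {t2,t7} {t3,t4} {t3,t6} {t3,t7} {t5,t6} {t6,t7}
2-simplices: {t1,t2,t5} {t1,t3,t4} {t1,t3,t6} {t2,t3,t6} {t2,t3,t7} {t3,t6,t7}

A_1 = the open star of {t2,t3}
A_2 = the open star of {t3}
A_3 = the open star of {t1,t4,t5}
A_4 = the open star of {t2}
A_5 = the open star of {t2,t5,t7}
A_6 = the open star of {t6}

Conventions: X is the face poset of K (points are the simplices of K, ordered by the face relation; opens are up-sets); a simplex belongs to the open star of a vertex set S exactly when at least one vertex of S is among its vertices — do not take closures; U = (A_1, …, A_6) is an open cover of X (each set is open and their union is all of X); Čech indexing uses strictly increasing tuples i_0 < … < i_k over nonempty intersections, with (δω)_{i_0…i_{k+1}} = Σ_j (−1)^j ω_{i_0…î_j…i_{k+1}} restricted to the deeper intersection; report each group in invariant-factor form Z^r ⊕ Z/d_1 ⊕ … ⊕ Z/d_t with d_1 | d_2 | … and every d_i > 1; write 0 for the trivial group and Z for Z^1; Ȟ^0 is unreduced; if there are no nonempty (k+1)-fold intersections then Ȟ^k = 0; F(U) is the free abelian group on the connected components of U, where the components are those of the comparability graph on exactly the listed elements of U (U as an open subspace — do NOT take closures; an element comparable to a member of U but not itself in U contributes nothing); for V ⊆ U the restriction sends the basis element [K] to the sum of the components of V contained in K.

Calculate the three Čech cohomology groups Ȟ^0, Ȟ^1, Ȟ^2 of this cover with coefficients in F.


Ȟ^0 = Z,  Ȟ^1 = Z^2,  Ȟ^2 = 0

cover nerve:
  A1={{t2},{t3},{t1,t2},{t1,t3},{t2,t3},{t2,t5},{t2,t6},{t2,t7},{t3,t4},{t3,t6},{t3,t7},{t1,t2,t5},{t1,t3,t4},{t1,t3,t6},{t2,t3,t6},{t2,t3,t7},{t3,t6,t7}} A2={{t3},{t1,t3},{t2,t3},{t3,t4},{t3,t6},{t3,t7},{t1,t3,t4},{t1,t3,t6},{t2,t3,t6},{t2,t3,t7},{t3,t6,t7}} A3={{t1},{t4},{t5},{t1,t2},{t1,t3},{t1,t4},{t1,t5},{t1,t6},{t2,t5},{t3,t4},{t5,t6},{t1,t2,t5},{t1,t3,t4},{t1,t3,t6}} A4={{t2},{t1,t2},{t2,t3},{t2,t5},{t2,t6},{t2,t7},{t1,t2,t5},{t2,t3,t6},{t2,t3,t7}} A5={{t2},{t5},{t7},{t1,t2},{t1,t5},{t2,t3},{t2,t5},{t2,t6},{t2,t7},{t3,t7},{t5,t6},{t6,t7},{t1,t2,t5},{t2,t3,t6},{t2,t3,t7},{t3,t6,t7}} A6={{t6},{t1,t6},{t2,t6},{t3,t6},{t5,t6},{t6,t7},{t1,t3,t6},{t2,t3,t6},{t3,t6,t7}}
  A12={{t3},{t1,t3},{t2,t3},{t3,t4},{t3,t6},{t3,t7},{t1,t3,t4},{t1,t3,t6},{t2,t3,t6},{t2,t3,t7},{t3,t6,t7}} A13={{t1,t2},{t1,t3},{t2,t5},{t3,t4},{t1,t2,t5},{t1,t3,t4},{t1,t3,t6}} A14={{t2},{t1,t2},{t2,t3},{t2,t5},{t2,t6},{t2,t7},{t1,t2,t5},{t2,t3,t6},{t2,t3,t7}} A15={{t2},{t1,t2},{t2,t3},{t2,t5},{t2,t6},{t2,t7},{t3,t7},{t1,t2,t5},{t2,t3,t6},{t2,t3,t7},{t3,t6,t7}} A16={{t2,t6},{t3,t6},{t1,t3,t6},{t2,t3,t6},{t3,t6,t7}} A23={{t1,t3},{t3,t4},{t1,t3,t4},{t1,t3,t6}} A24={{t2,t3},{t2,t3,t6},{t2,t3,t7}} A25={{t2,t3},{t3,t7},{t2,t3,t6},{t2,t3,t7},{t3,t6,t7}} A26={{t3,t6},{t1,t3,t6},{t2,t3,t6},{t3,t6,t7}} A34={{t1,t2},{t2,t5},{t1,t2,t5}} A35={{t5},{t1,t2},{t1,t5},{t2,t5},{t5,t6},{t1,t2,t5}} A36={{t1,t6},{t5,t6},{t1,t3,t6}} A45={{t2},{t1,t2},{t2,t3},{t2,t5},{t2,t6},{t2,t7},{t1,t2,t5},{t2,t3,t6},{t2,t3,t7}} A46={{t2,t6},{t2,t3,t6}} A56={{t2,t6},{t5,t6},{t6,t7},{t2,t3,t6},{t3,t6,t7}}
  A123={{t1,t3},{t3,t4},{t1,t3,t4},{t1,t3,t6}} A124={{t2,t3},{t2,t3,t6},{t2,t3,t7}} A125={{t2,t3},{t3,t7},{t2,t3,t6},{t2,t3,t7},{t3,t6,t7}} A126={{t3,t6},{t1,t3,t6},{t2,t3,t6},{t3,t6,t7}} A134={{t1,t2},{t2,t5},{t1,t2,t5}} A135={{t1,t2},{t2,t5},{t1,t2,t5}} A136={{t1,t3,t6}} A145={{t2},{t1,t2},{t2,t3},{t2,t5},{t2,t6},{t2,t7},{t1,t2,t5},{t2,t3,t6},{t2,t3,t7}} A146={{t2,t6},{t2,t3,t6}} A156={{t2,t6},{t2,t3,t6},{t3,t6,t7}} A236={{t1,t3,t6}} A245={{t2,t3},{t2,t3,t6},{t2,t3,t7}} A246={{t2,t3,t6}} A256={{t2,t3,t6},{t3,t6,t7}} A345={{t1,t2},{t2,t5},{t1,t2,t5}} A356={{t5,t6}} A456={{t2,t6},{t2,t3,t6}}
  A1236={{t1,t3,t6}} A1245={{t2,t3},{t2,t3,t6},{t2,t3,t7}} A1246={{t2,t3,t6}} A1256={{t2,t3,t6},{t3,t6,t7}} A1345={{t1,t2},{t2,t5},{t1,t2,t5}} A1456={{t2,t6},{t2,t3,t6}} A2456={{t2,t3,t6}}
  A12456={{t2,t3,t6}}
components per intersection:
  A1: {{t2},{t3},{t1,t2},{t1,t3},{t2,t3},{t2,t5},{t2,t6},{t2,t7},{t3,t4},{t3,t6},{t3,t7},{t1,t2,t5},{t1,t3,t4},{t1,t3,t6},{t2,t3,t6},{t2,t3,t7},{t3,t6,t7}}
  A2: {{t3},{t1,t3},{t2,t3},{t3,t4},{t3,t6},{t3,t7},{t1,t3,t4},{t1,t3,t6},{t2,t3,t6},{t2,t3,t7},{t3,t6,t7}}
  A3: {{t1},{t4},{t5},{t1,t2},{t1,t3},{t1,t4},{t1,t5},{t1,t6},{t2,t5},{t3,t4},{t5,t6},{t1,t2,t5},{t1,t3,t4},{t1,t3,t6}}
  A4: {{t2},{t1,t2},{t2,t3},{t2,t5},{t2,t6},{t2,t7},{t1,t2,t5},{t2,t3,t6},{t2,t3,t7}}
  A5: {{t2},{t5},{t7},{t1,t2},{t1,t5},{t2,t3},{t2,t5},{t2,t6},{t2,t7},{t3,t7},{t5,t6},{t6,t7},{t1,t2,t5},{t2,t3,t6},{t2,t3,t7},{t3,t6,t7}}
  A6: {{t6},{t1,t6},{t2,t6},{t3,t6},{t5,t6},{t6,t7},{t1,t3,t6},{t2,t3,t6},{t3,t6,t7}}
  A12: {{t3},{t1,t3},{t2,t3},{t3,t4},{t3,t6},{t3,t7},{t1,t3,t4},{t1,t3,t6},{t2,t3,t6},{t2,t3,t7},{t3,t6,t7}}
  A13: {{t1,t2},{t2,t5},{t1,t2,t5}} {{t1,t3},{t3,t4},{t1,t3,t4},{t1,t3,t6}}
  A14: {{t2},{t1,t2},{t2,t3},{t2,t5},{t2,t6},{t2,t7},{t1,t2,t5},{t2,t3,t6},{t2,t3,t7}}
  A15: {{t2},{t1,t2},{t2,t3},{t2,t5},{t2,t6},{t2,t7},{t3,t7},{t1,t2,t5},{t2,t3,t6},{t2,t3,t7},{t3,t6,t7}}
  A16: {{t2,t6},{t3,t6},{t1,t3,t6},{t2,t3,t6},{t3,t6,t7}}
  A23: {{t1,t3},{t3,t4},{t1,t3,t4},{t1,t3,t6}}
  A24: {{t2,t3},{t2,t3,t6},{t2,t3,t7}}
  A25: {{t2,t3},{t3,t7},{t2,t3,t6},{t2,t3,t7},{t3,t6,t7}}
  A26: {{t3,t6},{t1,t3,t6},{t2,t3,t6},{t3,t6,t7}}
  A34: {{t1,t2},{t2,t5},{t1,t2,t5}}
  A35: {{t5},{t1,t2},{t1,t5},{t2,t5},{t5,t6},{t1,t2,t5}}
  A36: {{t1,t6},{t1,t3,t6}} {{t5,t6}}
  A45: {{t2},{t1,t2},{t2,t3},{t2,t5},{t2,t6},{t2,t7},{t1,t2,t5},{t2,t3,t6},{t2,t3,t7}}
  A46: {{t2,t6},{t2,t3,t6}}
  A56: {{t2,t6},{t2,t3,t6}} {{t5,t6}} {{t6,t7},{t3,t6,t7}}
  A123: {{t1,t3},{t3,t4},{t1,t3,t4},{t1,t3,t6}}
  A124: {{t2,t3},{t2,t3,t6},{t2,t3,t7}}
  A125: {{t2,t3},{t3,t7},{t2,t3,t6},{t2,t3,t7},{t3,t6,t7}}
  A126: {{t3,t6},{t1,t3,t6},{t2,t3,t6},{t3,t6,t7}}
  A134: {{t1,t2},{t2,t5},{t1,t2,t5}}
  A135: {{t1,t2},{t2,t5},{t1,t2,t5}}
  A136: {{t1,t3,t6}}
  A145: {{t2},{t1,t2},{t2,t3},{t2,t5},{t2,t6},{t2,t7},{t1,t2,t5},{t2,t3,t6},{t2,t3,t7}}
  A146: {{t2,t6},{t2,t3,t6}}
  A156: {{t2,t6},{t2,t3,t6}} {{t3,t6,t7}}
  A236: {{t1,t3,t6}}
  A245: {{t2,t3},{t2,t3,t6},{t2,t3,t7}}
  A246: {{t2,t3,t6}}
  A256: {{t2,t3,t6}} {{t3,t6,t7}}
  A345: {{t1,t2},{t2,t5},{t1,t2,t5}}
  A356: {{t5,t6}}
  A456: {{t2,t6},{t2,t3,t6}}
  A1236: {{t1,t3,t6}}
  A1245: {{t2,t3},{t2,t3,t6},{t2,t3,t7}}
  A1246: {{t2,t3,t6}}
  A1256: {{t2,t3,t6}} {{t3,t6,t7}}
  A1345: {{t1,t2},{t2,t5},{t1,t2,t5}}
  A1456: {{t2,t6},{t2,t3,t6}}
  A2456: {{t2,t3,t6}}
  A12456: {{t2,t3,t6}}
C dims 6,19,19,8; δ0: rk 5, SNF 1^5; δ1: rk 12, SNF 1^12; δ2: rk 7, SNF 1^7
Ȟ^0: (6−5)−0=1 ⇒ Z
Ȟ^1: (19−12)−5=2 ⇒ Z^2
Ȟ^2: (19−7)−12=0 ⇒ 0


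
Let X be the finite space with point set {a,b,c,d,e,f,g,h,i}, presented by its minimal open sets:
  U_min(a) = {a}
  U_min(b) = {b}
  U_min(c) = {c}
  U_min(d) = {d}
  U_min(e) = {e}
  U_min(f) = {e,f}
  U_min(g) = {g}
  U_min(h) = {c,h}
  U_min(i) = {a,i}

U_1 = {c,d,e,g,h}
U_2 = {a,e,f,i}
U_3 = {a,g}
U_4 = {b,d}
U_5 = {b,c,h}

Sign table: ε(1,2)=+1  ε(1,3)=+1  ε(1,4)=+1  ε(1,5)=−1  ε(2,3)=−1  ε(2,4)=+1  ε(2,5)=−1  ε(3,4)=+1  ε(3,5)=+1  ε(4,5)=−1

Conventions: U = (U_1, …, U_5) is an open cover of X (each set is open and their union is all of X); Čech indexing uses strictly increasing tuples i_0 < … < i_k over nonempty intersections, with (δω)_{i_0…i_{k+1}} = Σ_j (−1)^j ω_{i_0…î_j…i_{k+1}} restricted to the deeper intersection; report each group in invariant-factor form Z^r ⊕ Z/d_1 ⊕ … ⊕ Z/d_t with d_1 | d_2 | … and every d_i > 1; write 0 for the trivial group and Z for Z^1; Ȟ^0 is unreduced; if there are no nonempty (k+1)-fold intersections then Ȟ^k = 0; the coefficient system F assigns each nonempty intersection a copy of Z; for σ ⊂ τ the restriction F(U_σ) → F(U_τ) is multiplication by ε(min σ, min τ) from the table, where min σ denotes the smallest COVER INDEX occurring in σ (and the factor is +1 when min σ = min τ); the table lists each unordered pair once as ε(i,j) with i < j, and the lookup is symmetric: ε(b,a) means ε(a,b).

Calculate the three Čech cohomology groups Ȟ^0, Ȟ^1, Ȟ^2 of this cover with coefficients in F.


Ȟ^0 = 0, Ȟ^1 = Z ⊕ Z/2 and Ȟ^2 = 0

nonempty overlaps:
  U12={e} U13={g} U14={d} U15={c,h} U23={a} U45={b}
C dims 5,6; δ0: rk 5, SNF 1^4·2
degree 0: 5−5−0 = 0 → Ȟ^0 ≅ 0
degree 1: 6−0−5 = 1 plus torsion [2] → Ȟ^1 ≅ Z ⊕ Z/2
degree 2: 0−0−0 = 0 → Ȟ^2 ≅ 0


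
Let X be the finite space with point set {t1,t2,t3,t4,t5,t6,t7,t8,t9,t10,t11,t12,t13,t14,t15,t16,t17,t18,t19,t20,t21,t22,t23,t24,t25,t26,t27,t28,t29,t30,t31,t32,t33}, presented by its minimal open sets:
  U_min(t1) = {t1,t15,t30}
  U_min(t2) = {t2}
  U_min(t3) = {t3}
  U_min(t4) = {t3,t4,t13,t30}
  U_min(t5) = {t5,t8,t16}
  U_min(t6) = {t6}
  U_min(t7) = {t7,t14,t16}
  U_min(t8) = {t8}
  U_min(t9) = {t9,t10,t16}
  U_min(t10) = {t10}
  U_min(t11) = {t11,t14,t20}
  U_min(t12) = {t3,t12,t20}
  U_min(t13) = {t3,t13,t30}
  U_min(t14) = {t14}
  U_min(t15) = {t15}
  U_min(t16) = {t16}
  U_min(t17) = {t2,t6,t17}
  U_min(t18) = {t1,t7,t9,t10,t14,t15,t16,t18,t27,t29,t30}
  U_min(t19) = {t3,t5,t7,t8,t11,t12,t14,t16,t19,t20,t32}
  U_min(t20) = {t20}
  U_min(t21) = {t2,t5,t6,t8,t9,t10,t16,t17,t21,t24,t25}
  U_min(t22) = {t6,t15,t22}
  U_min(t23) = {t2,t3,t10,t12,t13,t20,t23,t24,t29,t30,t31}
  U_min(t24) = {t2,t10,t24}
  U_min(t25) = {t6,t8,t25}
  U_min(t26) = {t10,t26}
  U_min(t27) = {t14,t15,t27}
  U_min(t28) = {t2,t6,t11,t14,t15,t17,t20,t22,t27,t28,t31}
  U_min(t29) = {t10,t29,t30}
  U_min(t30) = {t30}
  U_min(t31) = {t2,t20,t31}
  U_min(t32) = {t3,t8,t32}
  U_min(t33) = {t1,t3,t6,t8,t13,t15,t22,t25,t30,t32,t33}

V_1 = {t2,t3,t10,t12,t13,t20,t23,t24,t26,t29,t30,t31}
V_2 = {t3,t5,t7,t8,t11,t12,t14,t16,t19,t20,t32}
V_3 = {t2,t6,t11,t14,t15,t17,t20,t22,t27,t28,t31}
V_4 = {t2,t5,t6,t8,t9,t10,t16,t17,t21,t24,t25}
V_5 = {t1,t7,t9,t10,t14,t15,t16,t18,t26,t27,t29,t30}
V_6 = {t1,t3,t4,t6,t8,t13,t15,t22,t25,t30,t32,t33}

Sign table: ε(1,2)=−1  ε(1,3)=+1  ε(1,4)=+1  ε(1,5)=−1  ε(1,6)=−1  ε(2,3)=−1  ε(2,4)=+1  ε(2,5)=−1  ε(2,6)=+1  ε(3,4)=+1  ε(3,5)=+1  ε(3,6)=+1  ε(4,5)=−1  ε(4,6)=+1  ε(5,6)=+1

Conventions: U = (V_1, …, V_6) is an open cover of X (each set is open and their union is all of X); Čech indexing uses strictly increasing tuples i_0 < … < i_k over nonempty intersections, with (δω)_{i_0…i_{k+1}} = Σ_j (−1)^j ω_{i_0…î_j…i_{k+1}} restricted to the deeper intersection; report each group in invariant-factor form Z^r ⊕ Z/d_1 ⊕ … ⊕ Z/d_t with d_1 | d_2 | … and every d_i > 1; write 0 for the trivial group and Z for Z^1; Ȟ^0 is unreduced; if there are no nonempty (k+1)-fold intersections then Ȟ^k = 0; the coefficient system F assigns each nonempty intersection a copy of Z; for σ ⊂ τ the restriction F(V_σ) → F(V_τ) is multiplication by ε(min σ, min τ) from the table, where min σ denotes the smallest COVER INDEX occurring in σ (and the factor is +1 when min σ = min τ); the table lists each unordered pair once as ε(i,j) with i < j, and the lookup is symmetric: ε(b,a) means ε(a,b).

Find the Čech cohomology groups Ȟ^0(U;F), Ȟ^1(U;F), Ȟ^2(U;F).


nonempty intersections:
  V12={t3,t12,t20} V13={t2,t20,t31} V14={t2,t10,t24} V15={t10,t26,t29,t30} V16={t3,t13,t30} V23={t11,t14,t20} V24={t5,t8,t16} V25={t7,t14,t16} V26={t3,t8,t32} V34={t2,t6,t17} V35={t14,t15,t27} V36={t6,t15,t22} V45={t9,t10,t16} V46={t6,t8,t25} V56={t1,t15,t30}
  V123={t20} V126={t3} V134={t2} V145={t10} V156={t30} V235={t14} V245={t16} V246={t8} V346={t6} V356={t15}
C dims 6,15,10; δ0: rk 6, SNF 1^5·2; δ1: rk 9, SNF 1^9
Ȟ^0: (6−6)−0=0 ⇒ 0
Ȟ^1: (15−9)−6=0 plus torsion [2] ⇒ Z/2
Ȟ^2: (10−0)−9=1 ⇒ Z

Ȟ^0 = 0; Ȟ^1 = Z/2; Ȟ^2 = Z


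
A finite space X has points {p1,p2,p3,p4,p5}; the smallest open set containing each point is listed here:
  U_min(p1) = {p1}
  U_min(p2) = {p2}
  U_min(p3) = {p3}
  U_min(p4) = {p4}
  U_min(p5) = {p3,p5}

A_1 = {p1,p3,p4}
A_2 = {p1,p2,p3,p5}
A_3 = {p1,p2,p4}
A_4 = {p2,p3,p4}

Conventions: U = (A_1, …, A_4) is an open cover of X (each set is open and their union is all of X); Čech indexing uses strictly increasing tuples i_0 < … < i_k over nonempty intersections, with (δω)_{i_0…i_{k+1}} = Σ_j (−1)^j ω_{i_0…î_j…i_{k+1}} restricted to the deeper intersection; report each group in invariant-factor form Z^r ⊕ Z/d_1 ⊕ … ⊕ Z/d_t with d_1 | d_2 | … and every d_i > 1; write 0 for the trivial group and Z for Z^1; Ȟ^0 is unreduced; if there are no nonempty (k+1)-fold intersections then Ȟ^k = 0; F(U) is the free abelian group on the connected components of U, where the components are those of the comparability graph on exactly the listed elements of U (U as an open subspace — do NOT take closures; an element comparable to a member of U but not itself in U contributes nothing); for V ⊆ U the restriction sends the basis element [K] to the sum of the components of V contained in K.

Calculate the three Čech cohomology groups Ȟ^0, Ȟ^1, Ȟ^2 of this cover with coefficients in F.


nonempty overlaps:
  A12={p1,p3} A13={p1,p4} A14={p3,p4} A23={p1,p2} A24={p2,p3} A34={p2,p4}
  A123={p1} A124={p3} A134={p4} A234={p2}
components per intersection:
  A1: {p1} {p3} {p4}
  A2: {p1} {p2} {p3,p5}
  A3: {p1} {p2} {p4}
  A4: {p2} {p3} {p4}
  A12: {p1} {p3}
  A13: {p1} {p4}
  A14: {p3} {p4}
  A23: {p1} {p2}
  A24: {p2} {p3}
  A34: {p2} {p4}
  A123: {p1}
  A124: {p3}
  A134: {p4}
  A234: {p2}
C dims 12,12,4; δ0: rk 8, SNF 1^8; δ1: rk 4, SNF 1^4
degree 0: 12−8−0 = 4 → Ȟ^0 ≅ Z^4
degree 1: 12−4−8 = 0 → Ȟ^1 ≅ 0
degree 2: 4−0−4 = 0 → Ȟ^2 ≅ 0

Ȟ^0 = Z^4, Ȟ^1 = 0 and Ȟ^2 = 0


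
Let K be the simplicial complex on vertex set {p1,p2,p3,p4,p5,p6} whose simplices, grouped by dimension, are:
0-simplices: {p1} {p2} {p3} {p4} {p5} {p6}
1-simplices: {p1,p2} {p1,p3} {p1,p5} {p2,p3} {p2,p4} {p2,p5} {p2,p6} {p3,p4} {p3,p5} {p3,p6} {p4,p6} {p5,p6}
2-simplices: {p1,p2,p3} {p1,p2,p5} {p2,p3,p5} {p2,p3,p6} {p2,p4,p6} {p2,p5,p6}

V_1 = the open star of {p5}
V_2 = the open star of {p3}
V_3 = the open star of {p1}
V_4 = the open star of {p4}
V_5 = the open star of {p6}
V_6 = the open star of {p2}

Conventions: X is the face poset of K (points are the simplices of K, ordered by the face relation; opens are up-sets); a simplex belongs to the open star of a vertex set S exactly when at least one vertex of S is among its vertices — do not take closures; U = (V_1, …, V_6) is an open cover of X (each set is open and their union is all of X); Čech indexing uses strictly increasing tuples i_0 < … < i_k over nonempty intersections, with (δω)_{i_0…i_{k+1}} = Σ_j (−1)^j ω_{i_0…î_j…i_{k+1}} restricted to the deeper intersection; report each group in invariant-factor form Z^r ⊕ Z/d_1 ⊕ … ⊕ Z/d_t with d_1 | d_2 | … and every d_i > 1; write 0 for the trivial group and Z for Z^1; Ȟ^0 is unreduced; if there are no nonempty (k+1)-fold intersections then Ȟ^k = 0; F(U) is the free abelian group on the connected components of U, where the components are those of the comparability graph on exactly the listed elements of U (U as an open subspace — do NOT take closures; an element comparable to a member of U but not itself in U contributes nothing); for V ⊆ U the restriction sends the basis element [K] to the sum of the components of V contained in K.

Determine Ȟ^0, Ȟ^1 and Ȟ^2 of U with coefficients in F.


Ȟ^0(U;F) ≅ Z; Ȟ^1(U;F) ≅ Z; Ȟ^2(U;F) ≅ 0

nerve simplices:
  V1={{p5},{p1,p5},{p2,p5},{p3,p5},{p5,p6},{p1,p2,p5},{p2,p3,p5},{p2,p5,p6}} V2={{p3},{p1,p3},{p2,p3},{p3,p4},{p3,p5},{p3,p6},{p1,p2,p3},{p2,p3,p5},{p2,p3,p6}} V3={{p1},{p1,p2},{p1,p3},{p1,p5},{p1,p2,p3},{p1,p2,p5}} V4={{p4},{p2,p4},{p3,p4},{p4,p6},{p2,p4,p6}} V5={{p6},{p2,p6},{p3,p6},{p4,p6},{p5,p6},{p2,p3,p6},{p2,p4,p6},{p2,p5,p6}} V6={{p2},{p1,p2},{p2,p3},{p2,p4},{p2,p5},{p2,p6},{p1,p2,p3},{p1,p2,p5},{p2,p3,p5},{p2,p3,p6},{p2,p4,p6},{p2,p5,p6}}
  V12={{p3,p5},{p2,p3,p5}} V13={{p1,p5},{p1,p2,p5}} V15={{p5,p6},{p2,p5,p6}} V16={{p2,p5},{p1,p2,p5},{p2,p3,p5},{p2,p5,p6}} V23={{p1,p3},{p1,p2,p3}} V24={{p3,p4}} V25={{p3,p6},{p2,p3,p6}} V26={{p2,p3},{p1,p2,p3},{p2,p3,p5},{p2,p3,p6}} V36={{p1,p2},{p1,p2,p3},{p1,p2,p5}} V45={{p4,p6},{p2,p4,p6}} V46={{p2,p4},{p2,p4,p6}} V56={{p2,p6},{p2,p3,p6},{p2,p4,p6},{p2,p5,p6}}
  V126={{p2,p3,p5}} V136={{p1,p2,p5}} V156={{p2,p5,p6}} V236={{p1,p2,p3}} V256={{p2,p3,p6}} V456={{p2,p4,p6}}
components per intersection:
  V1: {{p5},{p1,p5},{p2,p5},{p3,p5},{p5,p6},{p1,p2,p5},{p2,p3,p5},{p2,p5,p6}}
  V2: {{p3},{p1,p3},{p2,p3},{p3,p4},{p3,p5},{p3,p6},{p1,p2,p3},{p2,p3,p5},{p2,p3,p6}}
  V3: {{p1},{p1,p2},{p1,p3},{p1,p5},{p1,p2,p3},{p1,p2,p5}}
  V4: {{p4},{p2,p4},{p3,p4},{p4,p6},{p2,p4,p6}}
  V5: {{p6},{p2,p6},{p3,p6},{p4,p6},{p5,p6},{p2,p3,p6},{p2,p4,p6},{p2,p5,p6}}
  V6: {{p2},{p1,p2},{p2,p3},{p2,p4},{p2,p5},{p2,p6},{p1,p2,p3},{p1,p2,p5},{p2,p3,p5},{p2,p3,p6},{p2,p4,p6},{p2,p5,p6}}
  V12: {{p3,p5},{p2,p3,p5}}
  V13: {{p1,p5},{p1,p2,p5}}
  V15: {{p5,p6},{p2,p5,p6}}
  V16: {{p2,p5},{p1,p2,p5},{p2,p3,p5},{p2,p5,p6}}
  V23: {{p1,p3},{p1,p2,p3}}
  V24: {{p3,p4}}
  V25: {{p3,p6},{p2,p3,p6}}
  V26: {{p2,p3},{p1,p2,p3},{p2,p3,p5},{p2,p3,p6}}
  V36: {{p1,p2},{p1,p2,p3},{p1,p2,p5}}
  V45: {{p4,p6},{p2,p4,p6}}
  V46: {{p2,p4},{p2,p4,p6}}
  V56: {{p2,p6},{p2,p3,p6},{p2,p4,p6},{p2,p5,p6}}
  V126: {{p2,p3,p5}}
  V136: {{p1,p2,p5}}
  V156: {{p2,p5,p6}}
  V236: {{p1,p2,p3}}
  V256: {{p2,p3,p6}}
  V456: {{p2,p4,p6}}
C dims 6,12,6; δ0: rk 5, SNF 1^5; δ1: rk 6, SNF 1^6
degree 0: 6−5−0 = 1 → Ȟ^0 ≅ Z
degree 1: 12−6−5 = 1 → Ȟ^1 ≅ Z
degree 2: 6−0−6 = 0 → Ȟ^2 ≅ 0


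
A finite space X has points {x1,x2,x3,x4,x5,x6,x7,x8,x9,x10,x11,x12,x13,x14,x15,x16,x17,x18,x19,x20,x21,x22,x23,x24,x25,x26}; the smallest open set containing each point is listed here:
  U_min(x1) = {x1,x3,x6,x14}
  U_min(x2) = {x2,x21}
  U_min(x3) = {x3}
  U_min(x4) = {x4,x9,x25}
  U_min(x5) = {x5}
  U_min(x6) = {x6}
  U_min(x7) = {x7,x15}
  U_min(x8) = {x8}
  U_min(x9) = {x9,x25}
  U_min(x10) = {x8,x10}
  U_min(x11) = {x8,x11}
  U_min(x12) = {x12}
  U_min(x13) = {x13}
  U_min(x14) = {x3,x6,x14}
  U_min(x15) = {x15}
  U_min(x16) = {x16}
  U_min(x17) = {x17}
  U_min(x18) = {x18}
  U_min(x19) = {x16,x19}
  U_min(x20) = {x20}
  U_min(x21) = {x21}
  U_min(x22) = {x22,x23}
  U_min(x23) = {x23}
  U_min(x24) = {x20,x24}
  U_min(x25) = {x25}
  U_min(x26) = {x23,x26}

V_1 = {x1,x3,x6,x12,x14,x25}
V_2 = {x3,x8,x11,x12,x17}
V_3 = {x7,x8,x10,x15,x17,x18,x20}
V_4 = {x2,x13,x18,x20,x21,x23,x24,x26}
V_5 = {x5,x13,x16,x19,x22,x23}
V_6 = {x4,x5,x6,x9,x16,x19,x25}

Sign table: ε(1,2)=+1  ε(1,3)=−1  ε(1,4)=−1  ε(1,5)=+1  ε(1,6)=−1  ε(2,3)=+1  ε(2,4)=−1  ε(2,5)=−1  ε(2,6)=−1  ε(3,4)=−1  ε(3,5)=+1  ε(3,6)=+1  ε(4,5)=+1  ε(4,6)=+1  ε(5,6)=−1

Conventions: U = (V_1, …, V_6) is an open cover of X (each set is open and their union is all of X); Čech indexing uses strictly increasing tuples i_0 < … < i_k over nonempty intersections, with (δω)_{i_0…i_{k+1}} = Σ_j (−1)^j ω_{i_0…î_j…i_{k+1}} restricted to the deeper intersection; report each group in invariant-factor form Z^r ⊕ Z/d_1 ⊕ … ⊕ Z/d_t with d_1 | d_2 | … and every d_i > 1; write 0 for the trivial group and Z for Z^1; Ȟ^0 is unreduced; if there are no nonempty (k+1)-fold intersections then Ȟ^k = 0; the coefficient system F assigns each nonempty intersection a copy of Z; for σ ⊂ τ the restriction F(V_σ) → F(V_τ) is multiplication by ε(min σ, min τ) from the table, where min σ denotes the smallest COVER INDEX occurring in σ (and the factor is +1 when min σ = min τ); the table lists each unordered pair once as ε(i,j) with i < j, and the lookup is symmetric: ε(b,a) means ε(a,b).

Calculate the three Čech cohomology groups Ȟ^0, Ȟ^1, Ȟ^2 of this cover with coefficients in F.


nerve simplices:
  V12={x3,x12} V16={x6,x25} V23={x8,x17} V34={x18,x20} V45={x13,x23} V56={x5,x16,x19}
C dims 6,6; δ0: rk 6, SNF 1^5·2
degree 0: 6−6−0 = 0 → Ȟ^0 ≅ 0
degree 1: 6−0−6 = 0 plus torsion [2] → Ȟ^1 ≅ Z/2
degree 2: 0−0−0 = 0 → Ȟ^2 ≅ 0

Ȟ^0 ≅ 0, Ȟ^1 ≅ Z/2 and Ȟ^2 ≅ 0
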